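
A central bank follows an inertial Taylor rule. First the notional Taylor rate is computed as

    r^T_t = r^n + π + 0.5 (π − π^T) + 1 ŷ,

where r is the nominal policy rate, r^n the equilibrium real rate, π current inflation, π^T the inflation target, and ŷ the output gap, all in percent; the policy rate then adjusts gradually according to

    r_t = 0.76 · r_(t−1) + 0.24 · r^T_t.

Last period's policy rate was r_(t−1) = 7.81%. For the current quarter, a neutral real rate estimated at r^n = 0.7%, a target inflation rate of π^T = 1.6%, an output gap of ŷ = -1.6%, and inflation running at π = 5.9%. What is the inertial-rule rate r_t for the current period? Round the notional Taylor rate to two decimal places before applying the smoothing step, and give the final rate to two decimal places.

7.65%

r^T_t = 0.7 + 5.9 + 0.5 × (5.9 − 1.6) + 1 × (-1.6)
   = 0.7 + 5.9 + 2.15 − 1.6 = 7.15
r_t = 0.76 × 7.81 + 0.24 × 7.15 = 5.9356 + 1.716 = 7.65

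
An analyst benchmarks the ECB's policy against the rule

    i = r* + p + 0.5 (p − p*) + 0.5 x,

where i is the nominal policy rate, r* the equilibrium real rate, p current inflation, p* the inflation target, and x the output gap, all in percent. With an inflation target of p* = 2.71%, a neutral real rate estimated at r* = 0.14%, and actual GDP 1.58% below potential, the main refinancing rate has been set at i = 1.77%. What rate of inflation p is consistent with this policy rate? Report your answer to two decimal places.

2.52%

Output 1.58% below potential → x = -1.58.
Collecting p: i = r* + (1 + 0.5) p − 0.5 p* + 0.5 x
1.5 p = 1.77 − 0.14 + 0.5 × 2.71 − 0.5 × (-1.58) = 3.775
p = 3.775 / 1.5 = 2.52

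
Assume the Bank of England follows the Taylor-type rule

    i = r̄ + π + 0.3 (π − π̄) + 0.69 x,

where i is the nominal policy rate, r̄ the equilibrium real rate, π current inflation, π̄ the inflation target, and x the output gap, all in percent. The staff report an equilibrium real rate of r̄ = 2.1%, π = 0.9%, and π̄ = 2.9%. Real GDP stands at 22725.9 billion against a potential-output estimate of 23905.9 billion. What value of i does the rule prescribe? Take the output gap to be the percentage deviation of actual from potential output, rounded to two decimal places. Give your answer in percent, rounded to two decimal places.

-1.01%

Output gap = 100 × (22725.9 − 23905.9) / 23905.9 = -4.94%.
i = 2.10 + 0.90 + 0.3 × (0.90 − 2.90) + 0.69 × (-4.94)
   = 2.10 + 0.9 − 0.6 − 3.4086 = -1.01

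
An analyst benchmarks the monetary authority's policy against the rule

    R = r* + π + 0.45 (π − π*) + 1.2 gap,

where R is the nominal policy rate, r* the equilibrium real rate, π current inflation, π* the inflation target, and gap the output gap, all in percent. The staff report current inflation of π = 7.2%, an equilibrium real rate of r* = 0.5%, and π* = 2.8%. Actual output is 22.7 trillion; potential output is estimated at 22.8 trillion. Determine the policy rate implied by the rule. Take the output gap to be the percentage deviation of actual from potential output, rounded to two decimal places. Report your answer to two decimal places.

9.15%

Output gap = 100 × (22.7 − 22.8) / 22.8 = -0.44%.
R = 0.50 + 7.20 + 0.45 × (7.20 − 2.80) + 1.2 × (-0.44)
   = 0.50 + 7.2 + 1.98 − 0.528 = 9.15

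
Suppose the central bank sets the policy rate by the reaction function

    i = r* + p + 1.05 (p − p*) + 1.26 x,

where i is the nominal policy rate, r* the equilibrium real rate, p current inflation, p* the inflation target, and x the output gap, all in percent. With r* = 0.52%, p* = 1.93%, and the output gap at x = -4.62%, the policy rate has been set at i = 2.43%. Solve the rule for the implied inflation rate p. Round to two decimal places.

Collecting p: i = r* + (1 + 1.05) p − 1.05 p* + 1.26 x
2.05 p = 2.43 − 0.52 + 1.05 × 1.93 − 1.26 × (-4.62) = 9.7577
p = 9.7577 / 2.05 = 4.76

4.76%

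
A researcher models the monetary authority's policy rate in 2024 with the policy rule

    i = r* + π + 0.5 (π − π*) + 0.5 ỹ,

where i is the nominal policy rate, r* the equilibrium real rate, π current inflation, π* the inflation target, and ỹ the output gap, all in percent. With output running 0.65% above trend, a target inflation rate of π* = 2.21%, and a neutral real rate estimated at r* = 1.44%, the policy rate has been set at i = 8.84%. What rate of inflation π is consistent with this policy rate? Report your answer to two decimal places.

5.45%

Output 0.65% above potential → ỹ = 0.65.
Collecting π: i = r* + (1 + 0.5) π − 0.5 π* + 0.5 ỹ
1.5 π = 8.84 − 1.44 + 0.5 × 2.21 − 0.5 × 0.65 = 8.18
π = 8.18 / 1.5 = 5.45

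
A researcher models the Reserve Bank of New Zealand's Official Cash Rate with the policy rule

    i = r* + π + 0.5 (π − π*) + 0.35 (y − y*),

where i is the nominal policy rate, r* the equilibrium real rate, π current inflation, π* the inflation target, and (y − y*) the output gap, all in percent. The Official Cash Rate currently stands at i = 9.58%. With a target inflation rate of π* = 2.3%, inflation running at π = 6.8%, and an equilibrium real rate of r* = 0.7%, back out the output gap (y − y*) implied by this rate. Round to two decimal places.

-0.49%

0.35 (y − y*) = 9.58 − 0.7 − 6.8 − 0.5 × (6.8 − 2.3) = -0.17
(y − y*) = -0.17 / 0.35 = -0.49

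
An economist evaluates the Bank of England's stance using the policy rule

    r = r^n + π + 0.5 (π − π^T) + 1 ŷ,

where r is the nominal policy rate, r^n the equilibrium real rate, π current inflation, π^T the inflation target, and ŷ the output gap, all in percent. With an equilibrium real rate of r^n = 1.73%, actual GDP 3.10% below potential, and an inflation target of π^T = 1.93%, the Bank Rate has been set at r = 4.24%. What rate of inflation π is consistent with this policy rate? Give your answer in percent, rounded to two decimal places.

Output 3.10% below potential → ŷ = -3.10.
Collecting π: r = r^n + (1 + 0.5) π − 0.5 π^T + 1 ŷ
1.5 π = 4.24 − 1.73 + 0.5 × 1.93 − 1 × (-3.10) = 6.575
π = 6.575 / 1.5 = 4.38

4.38%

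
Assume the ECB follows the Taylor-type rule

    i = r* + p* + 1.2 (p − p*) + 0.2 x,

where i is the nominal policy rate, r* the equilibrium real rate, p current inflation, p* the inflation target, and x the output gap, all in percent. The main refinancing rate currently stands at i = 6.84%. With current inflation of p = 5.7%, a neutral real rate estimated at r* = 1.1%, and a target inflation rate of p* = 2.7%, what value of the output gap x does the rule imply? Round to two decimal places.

0.2 x = 6.84 − 1.1 − 2.7 − 1.2 × (5.7 − 2.7) = -0.56
x = -0.56 / 0.2 = -2.80

-2.80%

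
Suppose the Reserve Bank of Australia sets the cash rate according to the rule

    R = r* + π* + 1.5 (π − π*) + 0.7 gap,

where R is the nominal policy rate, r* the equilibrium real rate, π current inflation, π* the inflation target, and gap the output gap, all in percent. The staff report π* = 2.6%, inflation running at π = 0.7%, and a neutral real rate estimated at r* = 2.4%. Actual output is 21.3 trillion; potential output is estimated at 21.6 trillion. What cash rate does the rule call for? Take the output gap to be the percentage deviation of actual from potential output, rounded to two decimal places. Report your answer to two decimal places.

Output gap = 100 × (21.3 − 21.6) / 21.6 = -1.39%.
R = 2.40 + 2.60 + 1.5 × (0.70 − 2.60) + 0.7 × (-1.39)
   = 2.40 + 2.6 − 2.85 − 0.973 = 1.18

1.18%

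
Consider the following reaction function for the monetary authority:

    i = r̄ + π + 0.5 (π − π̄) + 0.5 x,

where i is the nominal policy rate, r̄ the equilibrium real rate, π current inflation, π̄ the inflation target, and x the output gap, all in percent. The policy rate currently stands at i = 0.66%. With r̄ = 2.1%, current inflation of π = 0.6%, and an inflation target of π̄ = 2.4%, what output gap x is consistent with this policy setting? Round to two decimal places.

-2.28%

0.5 x = 0.66 − 2.1 − 0.6 − 0.5 × (0.6 − 2.4) = -1.14
x = -1.14 / 0.5 = -2.28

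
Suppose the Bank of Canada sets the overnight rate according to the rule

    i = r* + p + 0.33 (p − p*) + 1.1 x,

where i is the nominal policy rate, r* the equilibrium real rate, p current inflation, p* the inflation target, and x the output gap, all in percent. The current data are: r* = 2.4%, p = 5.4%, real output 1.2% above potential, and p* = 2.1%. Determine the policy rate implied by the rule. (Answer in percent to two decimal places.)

Output 1.2% above potential → x = 1.2.
i = 2.4 + 5.4 + 0.33 × (5.4 − 2.1) + 1.1 × 1.2
   = 2.4 + 5.4 + 1.089 + 1.32 = 10.21

10.21%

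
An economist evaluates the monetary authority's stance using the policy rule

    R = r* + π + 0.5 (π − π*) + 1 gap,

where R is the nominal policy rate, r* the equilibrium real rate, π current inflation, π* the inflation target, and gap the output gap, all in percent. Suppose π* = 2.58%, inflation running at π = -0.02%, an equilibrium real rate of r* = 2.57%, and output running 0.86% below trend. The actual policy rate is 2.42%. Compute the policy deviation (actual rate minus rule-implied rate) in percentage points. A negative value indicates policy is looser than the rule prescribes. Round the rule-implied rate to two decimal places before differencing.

2.03 pp

Output 0.86% below potential → gap = -0.86.
R = 2.57 + (-0.02) + 0.5 × (-0.02 − 2.58) + 1 × (-0.86)
   = 2.57 − 0.02 − 1.3 − 0.86 = 0.39
Deviation = 2.42 − 0.39 = 2.03 pp.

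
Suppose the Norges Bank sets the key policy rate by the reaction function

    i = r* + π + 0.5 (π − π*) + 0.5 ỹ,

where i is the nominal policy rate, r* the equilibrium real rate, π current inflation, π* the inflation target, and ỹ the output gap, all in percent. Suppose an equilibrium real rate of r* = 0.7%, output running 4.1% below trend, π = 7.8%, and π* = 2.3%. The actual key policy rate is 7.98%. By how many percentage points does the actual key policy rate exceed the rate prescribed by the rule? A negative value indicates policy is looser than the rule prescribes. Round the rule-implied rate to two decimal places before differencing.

Output 4.1% below potential → ỹ = -4.1.
i = 0.7 + 7.8 + 0.5 × (7.8 − 2.3) + 0.5 × (-4.1)
   = 0.7 + 7.8 + 2.75 − 2.05 = 9.20
Deviation = 7.98 − 9.20 = -1.22 pp.

-1.22 pp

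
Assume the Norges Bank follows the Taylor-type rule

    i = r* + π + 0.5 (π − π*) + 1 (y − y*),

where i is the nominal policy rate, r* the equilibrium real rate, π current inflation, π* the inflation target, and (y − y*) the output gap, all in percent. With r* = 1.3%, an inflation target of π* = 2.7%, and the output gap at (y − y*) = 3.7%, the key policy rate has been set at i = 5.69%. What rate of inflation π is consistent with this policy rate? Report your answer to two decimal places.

Collecting π: i = r* + (1 + 0.5) π − 0.5 π* + 1 (y − y*)
1.5 π = 5.69 − 1.3 + 0.5 × 2.7 − 1 × 3.7 = 2.04
π = 2.04 / 1.5 = 1.36

1.36%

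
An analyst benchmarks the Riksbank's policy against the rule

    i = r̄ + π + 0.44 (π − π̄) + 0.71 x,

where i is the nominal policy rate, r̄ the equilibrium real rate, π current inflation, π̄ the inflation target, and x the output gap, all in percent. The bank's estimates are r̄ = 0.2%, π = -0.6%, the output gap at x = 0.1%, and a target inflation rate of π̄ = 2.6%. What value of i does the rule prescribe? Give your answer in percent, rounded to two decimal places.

i = 0.2 + (-0.6) + 0.44 × (-0.6 − 2.6) + 0.71 × 0.1
   = 0.2 − 0.6 − 1.408 + 0.071 = -1.74

-1.74%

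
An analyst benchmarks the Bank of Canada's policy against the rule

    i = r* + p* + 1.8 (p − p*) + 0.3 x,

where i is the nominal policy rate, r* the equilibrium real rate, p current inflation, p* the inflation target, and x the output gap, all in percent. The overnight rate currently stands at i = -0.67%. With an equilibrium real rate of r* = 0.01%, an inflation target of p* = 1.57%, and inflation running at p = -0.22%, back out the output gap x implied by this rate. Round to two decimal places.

3.24%

0.3 x = -0.67 − 0.01 − 1.57 − 1.8 × ((-0.22) − 1.57) = 0.972
x = 0.972 / 0.3 = 3.24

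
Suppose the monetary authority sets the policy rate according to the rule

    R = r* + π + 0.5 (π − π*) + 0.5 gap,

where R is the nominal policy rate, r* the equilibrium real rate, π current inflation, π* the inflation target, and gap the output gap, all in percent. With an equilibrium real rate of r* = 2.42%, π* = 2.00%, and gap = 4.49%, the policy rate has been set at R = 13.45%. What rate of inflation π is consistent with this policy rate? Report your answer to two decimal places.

6.52%

Collecting π: R = r* + (1 + 0.5) π − 0.5 π* + 0.5 gap
1.5 π = 13.45 − 2.42 + 0.5 × 2.00 − 0.5 × 4.49 = 9.785
π = 9.785 / 1.5 = 6.52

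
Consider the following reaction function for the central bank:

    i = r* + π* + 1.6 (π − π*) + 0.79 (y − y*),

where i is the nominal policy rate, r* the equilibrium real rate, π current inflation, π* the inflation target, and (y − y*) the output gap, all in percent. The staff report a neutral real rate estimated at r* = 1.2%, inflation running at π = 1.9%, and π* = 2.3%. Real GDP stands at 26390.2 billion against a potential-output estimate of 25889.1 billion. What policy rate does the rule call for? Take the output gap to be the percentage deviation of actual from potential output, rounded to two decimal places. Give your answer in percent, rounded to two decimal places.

4.39%

Output gap = 100 × (26390.2 − 25889.1) / 25889.1 = 1.94%.
i = 1.20 + 2.30 + 1.6 × (1.90 − 2.30) + 0.79 × 1.94
   = 1.20 + 2.3 − 0.64 + 1.5326 = 4.39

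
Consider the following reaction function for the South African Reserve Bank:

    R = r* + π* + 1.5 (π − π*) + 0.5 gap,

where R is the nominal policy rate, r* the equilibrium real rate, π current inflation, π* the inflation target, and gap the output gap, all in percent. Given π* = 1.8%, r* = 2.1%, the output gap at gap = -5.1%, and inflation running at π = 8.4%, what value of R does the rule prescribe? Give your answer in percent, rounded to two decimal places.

R = 2.1 + 1.8 + 1.5 × (8.4 − 1.8) + 0.5 × (-5.1)
   = 2.1 + 1.8 + 9.9 − 2.55 = 11.25

11.25%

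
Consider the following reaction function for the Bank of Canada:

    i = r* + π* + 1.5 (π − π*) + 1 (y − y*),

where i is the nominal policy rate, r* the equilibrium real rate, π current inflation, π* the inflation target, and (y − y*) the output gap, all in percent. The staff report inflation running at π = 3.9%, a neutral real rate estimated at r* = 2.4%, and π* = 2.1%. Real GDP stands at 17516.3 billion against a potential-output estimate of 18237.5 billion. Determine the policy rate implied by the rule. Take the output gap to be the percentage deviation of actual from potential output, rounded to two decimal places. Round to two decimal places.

3.25%

Output gap = 100 × (17516.3 − 18237.5) / 18237.5 = -3.95%.
i = 2.40 + 2.10 + 1.5 × (3.90 − 2.10) + 1 × (-3.95)
   = 2.40 + 2.1 + 2.7 − 3.95 = 3.25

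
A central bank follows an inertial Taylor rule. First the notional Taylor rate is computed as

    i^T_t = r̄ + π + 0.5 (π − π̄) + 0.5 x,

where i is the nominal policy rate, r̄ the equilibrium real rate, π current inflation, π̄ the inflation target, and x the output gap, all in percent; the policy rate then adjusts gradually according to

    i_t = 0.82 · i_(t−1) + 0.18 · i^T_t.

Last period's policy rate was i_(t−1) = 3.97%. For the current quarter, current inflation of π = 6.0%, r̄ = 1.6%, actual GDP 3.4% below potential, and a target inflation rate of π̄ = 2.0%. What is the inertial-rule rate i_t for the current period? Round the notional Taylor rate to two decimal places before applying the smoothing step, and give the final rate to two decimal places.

Output 3.4% below potential → x = -3.4.
i^T_t = 1.6 + 6.0 + 0.5 × (6.0 − 2.0) + 0.5 × (-3.4)
   = 1.6 + 6 + 2 − 1.7 = 7.90
i_t = 0.82 × 3.97 + 0.18 × 7.90 = 3.2554 + 1.422 = 4.68

4.68%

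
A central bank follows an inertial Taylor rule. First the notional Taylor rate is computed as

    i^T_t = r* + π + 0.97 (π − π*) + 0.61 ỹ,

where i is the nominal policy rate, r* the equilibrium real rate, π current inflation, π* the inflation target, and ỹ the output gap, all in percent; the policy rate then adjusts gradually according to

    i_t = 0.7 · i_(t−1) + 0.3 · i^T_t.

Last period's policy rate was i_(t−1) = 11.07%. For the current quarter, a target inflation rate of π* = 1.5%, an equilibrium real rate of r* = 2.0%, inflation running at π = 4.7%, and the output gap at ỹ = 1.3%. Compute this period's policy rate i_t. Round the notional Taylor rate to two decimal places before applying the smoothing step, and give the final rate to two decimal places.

i^T_t = 2.0 + 4.7 + 0.97 × (4.7 − 1.5) + 0.61 × 1.3
   = 2.0 + 4.7 + 3.104 + 0.793 = 10.60
i_t = 0.7 × 11.07 + 0.3 × 10.60 = 7.749 + 3.18 = 10.93

10.93%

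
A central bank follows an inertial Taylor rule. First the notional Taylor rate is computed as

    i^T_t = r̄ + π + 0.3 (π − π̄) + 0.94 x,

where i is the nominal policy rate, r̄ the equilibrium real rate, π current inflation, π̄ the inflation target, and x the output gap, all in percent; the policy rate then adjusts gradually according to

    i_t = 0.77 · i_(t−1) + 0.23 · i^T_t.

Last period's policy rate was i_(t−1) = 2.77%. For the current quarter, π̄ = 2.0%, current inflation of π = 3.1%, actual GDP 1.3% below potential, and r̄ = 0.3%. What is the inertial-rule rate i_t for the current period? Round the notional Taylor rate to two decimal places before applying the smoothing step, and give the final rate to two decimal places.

2.71%

Output 1.3% below potential → x = -1.3.
i^T_t = 0.3 + 3.1 + 0.3 × (3.1 − 2.0) + 0.94 × (-1.3)
   = 0.3 + 3.1 + 0.33 − 1.222 = 2.51
i_t = 0.77 × 2.77 + 0.23 × 2.51 = 2.1329 + 0.5773 = 2.71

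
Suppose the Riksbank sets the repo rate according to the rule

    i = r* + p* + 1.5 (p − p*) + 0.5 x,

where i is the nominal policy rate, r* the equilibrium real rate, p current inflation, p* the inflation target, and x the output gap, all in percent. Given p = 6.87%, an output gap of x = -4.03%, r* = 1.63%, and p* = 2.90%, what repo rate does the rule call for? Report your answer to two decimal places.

8.47%

i = 1.63 + 2.90 + 1.5 × (6.87 − 2.90) + 0.5 × (-4.03)
   = 1.63 + 2.9 + 5.955 − 2.015 = 8.47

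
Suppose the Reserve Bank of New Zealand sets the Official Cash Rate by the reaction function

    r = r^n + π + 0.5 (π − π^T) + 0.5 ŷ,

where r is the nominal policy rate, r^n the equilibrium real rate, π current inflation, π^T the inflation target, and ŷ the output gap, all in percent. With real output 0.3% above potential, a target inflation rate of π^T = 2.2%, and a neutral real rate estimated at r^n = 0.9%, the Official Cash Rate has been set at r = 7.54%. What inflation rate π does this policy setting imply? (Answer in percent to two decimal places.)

Output 0.3% above potential → ŷ = 0.3.
Collecting π: r = r^n + (1 + 0.5) π − 0.5 π^T + 0.5 ŷ
1.5 π = 7.54 − 0.9 + 0.5 × 2.2 − 0.5 × 0.3 = 7.59
π = 7.59 / 1.5 = 5.06

5.06%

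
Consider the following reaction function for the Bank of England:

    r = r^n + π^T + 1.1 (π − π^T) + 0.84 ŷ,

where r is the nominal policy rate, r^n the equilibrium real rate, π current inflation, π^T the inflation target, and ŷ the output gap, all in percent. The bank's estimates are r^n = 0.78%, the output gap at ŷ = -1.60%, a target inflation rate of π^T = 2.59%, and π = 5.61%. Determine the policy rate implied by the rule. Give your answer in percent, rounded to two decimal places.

5.35%

r = 0.78 + 2.59 + 1.1 × (5.61 − 2.59) + 0.84 × (-1.60)
   = 0.78 + 2.59 + 3.322 − 1.344 = 5.35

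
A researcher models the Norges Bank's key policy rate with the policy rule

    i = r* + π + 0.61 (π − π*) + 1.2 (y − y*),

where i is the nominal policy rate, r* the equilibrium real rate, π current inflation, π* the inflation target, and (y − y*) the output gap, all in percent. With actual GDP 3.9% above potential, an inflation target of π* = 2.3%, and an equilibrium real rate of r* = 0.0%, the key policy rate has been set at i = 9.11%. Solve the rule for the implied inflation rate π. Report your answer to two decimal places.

Output 3.9% above potential → (y − y*) = 3.9.
Collecting π: i = r* + (1 + 0.61) π − 0.61 π* + 1.2 (y − y*)
1.61 π = 9.11 − 0.0 + 0.61 × 2.3 − 1.2 × 3.9 = 5.833
π = 5.833 / 1.61 = 3.62

3.62%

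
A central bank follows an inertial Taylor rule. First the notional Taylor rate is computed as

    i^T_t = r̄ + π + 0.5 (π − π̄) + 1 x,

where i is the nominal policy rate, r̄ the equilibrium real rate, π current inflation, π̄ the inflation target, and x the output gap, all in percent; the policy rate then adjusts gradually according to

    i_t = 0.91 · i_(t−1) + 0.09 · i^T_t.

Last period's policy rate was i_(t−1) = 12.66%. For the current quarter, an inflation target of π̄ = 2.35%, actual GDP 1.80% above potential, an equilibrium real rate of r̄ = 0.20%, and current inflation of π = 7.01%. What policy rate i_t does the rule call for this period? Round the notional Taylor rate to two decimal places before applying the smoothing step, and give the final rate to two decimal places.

12.54%

Output 1.80% above potential → x = 1.80.
i^T_t = 0.20 + 7.01 + 0.5 × (7.01 − 2.35) + 1 × 1.80
   = 0.20 + 7.01 + 2.33 + 1.8 = 11.34
i_t = 0.91 × 12.66 + 0.09 × 11.34 = 11.5206 + 1.0206 = 12.54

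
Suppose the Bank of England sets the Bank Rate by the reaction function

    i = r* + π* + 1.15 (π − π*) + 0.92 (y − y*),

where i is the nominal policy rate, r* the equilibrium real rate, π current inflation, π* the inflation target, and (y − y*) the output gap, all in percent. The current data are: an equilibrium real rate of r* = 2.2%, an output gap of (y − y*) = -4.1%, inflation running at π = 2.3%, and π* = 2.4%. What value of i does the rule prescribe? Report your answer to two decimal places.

0.71%

i = 2.2 + 2.4 + 1.15 × (2.3 − 2.4) + 0.92 × (-4.1)
   = 2.2 + 2.4 − 0.115 − 3.772 = 0.71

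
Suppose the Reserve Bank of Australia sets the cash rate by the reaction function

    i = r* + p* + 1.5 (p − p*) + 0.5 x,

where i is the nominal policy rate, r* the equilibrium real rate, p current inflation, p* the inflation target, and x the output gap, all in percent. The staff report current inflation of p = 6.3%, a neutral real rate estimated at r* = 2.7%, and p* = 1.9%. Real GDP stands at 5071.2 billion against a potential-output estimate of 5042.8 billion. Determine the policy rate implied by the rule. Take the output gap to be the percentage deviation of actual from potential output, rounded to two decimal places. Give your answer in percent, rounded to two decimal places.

Output gap = 100 × (5071.2 − 5042.8) / 5042.8 = 0.56%.
i = 2.70 + 1.90 + 1.5 × (6.30 − 1.90) + 0.5 × 0.56
   = 2.70 + 1.9 + 6.6 + 0.28 = 11.48

11.48%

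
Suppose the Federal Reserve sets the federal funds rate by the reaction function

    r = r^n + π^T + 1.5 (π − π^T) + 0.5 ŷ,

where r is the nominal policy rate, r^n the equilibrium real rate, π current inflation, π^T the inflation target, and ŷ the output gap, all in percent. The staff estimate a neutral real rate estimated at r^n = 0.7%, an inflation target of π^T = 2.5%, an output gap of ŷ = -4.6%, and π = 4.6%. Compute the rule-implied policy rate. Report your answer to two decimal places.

r = 0.7 + 2.5 + 1.5 × (4.6 − 2.5) + 0.5 × (-4.6)
   = 0.7 + 2.5 + 3.15 − 2.3 = 4.05

4.05%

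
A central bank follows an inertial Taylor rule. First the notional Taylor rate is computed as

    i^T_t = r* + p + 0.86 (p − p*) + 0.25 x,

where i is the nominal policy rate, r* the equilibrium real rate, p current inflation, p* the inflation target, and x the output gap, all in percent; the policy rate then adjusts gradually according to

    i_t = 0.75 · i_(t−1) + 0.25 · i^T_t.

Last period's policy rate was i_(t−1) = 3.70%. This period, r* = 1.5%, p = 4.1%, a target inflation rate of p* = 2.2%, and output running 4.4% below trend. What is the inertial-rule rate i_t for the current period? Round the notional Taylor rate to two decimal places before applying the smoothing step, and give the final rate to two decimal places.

4.31%

Output 4.4% below potential → x = -4.4.
i^T_t = 1.5 + 4.1 + 0.86 × (4.1 − 2.2) + 0.25 × (-4.4)
   = 1.5 + 4.1 + 1.634 − 1.1 = 6.13
i_t = 0.75 × 3.70 + 0.25 × 6.13 = 2.775 + 1.5325 = 4.31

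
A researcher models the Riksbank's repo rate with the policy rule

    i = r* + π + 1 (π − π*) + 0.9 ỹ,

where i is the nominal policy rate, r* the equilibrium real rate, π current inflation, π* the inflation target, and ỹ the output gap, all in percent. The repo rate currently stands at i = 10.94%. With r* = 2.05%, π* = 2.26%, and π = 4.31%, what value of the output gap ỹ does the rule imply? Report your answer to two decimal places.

2.81%

0.9 ỹ = 10.94 − 2.05 − 4.31 − 1 × (4.31 − 2.26) = 2.53
ỹ = 2.53 / 0.9 = 2.81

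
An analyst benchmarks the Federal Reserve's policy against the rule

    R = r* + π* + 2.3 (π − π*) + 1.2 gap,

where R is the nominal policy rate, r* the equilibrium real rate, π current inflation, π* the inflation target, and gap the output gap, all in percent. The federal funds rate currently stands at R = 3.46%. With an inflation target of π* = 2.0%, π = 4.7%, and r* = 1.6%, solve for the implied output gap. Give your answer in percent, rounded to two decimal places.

1.2 gap = 3.46 − 1.6 − 2.0 − 2.3 × (4.7 − 2.0) = -6.35
gap = -6.35 / 1.2 = -5.29

-5.29%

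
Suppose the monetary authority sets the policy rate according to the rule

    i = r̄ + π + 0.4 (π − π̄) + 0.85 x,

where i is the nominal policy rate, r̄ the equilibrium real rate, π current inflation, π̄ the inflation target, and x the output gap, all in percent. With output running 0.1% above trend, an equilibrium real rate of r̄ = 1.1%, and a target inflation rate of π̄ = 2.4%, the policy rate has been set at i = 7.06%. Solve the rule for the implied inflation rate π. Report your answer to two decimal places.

4.88%

Output 0.1% above potential → x = 0.1.
Collecting π: i = r̄ + (1 + 0.4) π − 0.4 π̄ + 0.85 x
1.4 π = 7.06 − 1.1 + 0.4 × 2.4 − 0.85 × 0.1 = 6.835
π = 6.835 / 1.4 = 4.88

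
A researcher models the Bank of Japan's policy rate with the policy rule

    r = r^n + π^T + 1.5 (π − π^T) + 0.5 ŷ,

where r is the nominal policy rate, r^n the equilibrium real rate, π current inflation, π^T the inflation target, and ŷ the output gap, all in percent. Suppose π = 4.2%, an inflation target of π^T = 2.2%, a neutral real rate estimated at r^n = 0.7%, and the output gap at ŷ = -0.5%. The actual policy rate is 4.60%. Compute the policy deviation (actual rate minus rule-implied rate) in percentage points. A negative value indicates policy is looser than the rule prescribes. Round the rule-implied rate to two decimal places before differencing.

r = 0.7 + 2.2 + 1.5 × (4.2 − 2.2) + 0.5 × (-0.5)
   = 0.7 + 2.2 + 3 − 0.25 = 5.65
Deviation = 4.60 − 5.65 = -1.05 pp.

-1.05 pp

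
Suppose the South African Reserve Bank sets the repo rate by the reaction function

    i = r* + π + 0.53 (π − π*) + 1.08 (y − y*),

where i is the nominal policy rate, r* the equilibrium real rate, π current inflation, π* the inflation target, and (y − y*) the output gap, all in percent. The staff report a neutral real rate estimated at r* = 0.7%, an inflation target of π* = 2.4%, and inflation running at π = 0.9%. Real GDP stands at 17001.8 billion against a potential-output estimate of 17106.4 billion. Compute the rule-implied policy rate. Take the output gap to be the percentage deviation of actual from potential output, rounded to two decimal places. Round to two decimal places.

0.15%

Output gap = 100 × (17001.8 − 17106.4) / 17106.4 = -0.61%.
i = 0.70 + 0.90 + 0.53 × (0.90 − 2.40) + 1.08 × (-0.61)
   = 0.70 + 0.9 − 0.795 − 0.6588 = 0.15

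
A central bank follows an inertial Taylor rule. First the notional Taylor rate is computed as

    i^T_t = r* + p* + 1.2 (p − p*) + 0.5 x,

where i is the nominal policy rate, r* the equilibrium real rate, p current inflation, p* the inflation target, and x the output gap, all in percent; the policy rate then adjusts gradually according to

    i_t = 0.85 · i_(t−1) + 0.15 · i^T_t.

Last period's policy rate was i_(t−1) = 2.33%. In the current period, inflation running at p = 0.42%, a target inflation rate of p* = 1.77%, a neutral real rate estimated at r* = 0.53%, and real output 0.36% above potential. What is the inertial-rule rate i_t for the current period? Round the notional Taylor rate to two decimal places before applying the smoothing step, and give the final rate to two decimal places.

Output 0.36% above potential → x = 0.36.
i^T_t = 0.53 + 1.77 + 1.2 × (0.42 − 1.77) + 0.5 × 0.36
   = 0.53 + 1.77 − 1.62 + 0.18 = 0.86
i_t = 0.85 × 2.33 + 0.15 × 0.86 = 1.9805 + 0.129 = 2.11

2.11%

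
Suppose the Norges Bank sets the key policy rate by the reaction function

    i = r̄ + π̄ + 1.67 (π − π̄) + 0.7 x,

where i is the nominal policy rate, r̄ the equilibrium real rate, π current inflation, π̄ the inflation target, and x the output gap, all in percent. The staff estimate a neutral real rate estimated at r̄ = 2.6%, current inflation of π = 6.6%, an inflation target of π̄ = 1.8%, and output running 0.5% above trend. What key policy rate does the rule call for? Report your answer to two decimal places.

12.77%

Output 0.5% above potential → x = 0.5.
i = 2.6 + 1.8 + 1.67 × (6.6 − 1.8) + 0.7 × 0.5
   = 2.6 + 1.8 + 8.016 + 0.35 = 12.77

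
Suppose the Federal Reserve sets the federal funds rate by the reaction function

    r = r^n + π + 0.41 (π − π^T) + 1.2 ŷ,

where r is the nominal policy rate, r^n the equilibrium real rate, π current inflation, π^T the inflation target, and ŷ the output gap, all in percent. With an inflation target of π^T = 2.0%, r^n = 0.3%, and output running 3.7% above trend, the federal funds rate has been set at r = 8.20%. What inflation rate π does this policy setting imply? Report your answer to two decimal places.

3.04%

Output 3.7% above potential → ŷ = 3.7.
Collecting π: r = r^n + (1 + 0.41) π − 0.41 π^T + 1.2 ŷ
1.41 π = 8.20 − 0.3 + 0.41 × 2.0 − 1.2 × 3.7 = 4.28
π = 4.28 / 1.41 = 3.04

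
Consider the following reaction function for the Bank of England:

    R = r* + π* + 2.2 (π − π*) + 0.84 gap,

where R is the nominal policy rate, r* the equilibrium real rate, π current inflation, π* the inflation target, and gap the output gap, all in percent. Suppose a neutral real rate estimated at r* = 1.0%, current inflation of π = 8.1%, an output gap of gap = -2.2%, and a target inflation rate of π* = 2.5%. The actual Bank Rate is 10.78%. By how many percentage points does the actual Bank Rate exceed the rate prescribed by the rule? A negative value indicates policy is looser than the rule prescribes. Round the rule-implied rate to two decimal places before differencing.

R = 1.0 + 2.5 + 2.2 × (8.1 − 2.5) + 0.84 × (-2.2)
   = 1.0 + 2.5 + 12.32 − 1.848 = 13.97
Deviation = 10.78 − 13.97 = -3.19 pp.

-3.19 pp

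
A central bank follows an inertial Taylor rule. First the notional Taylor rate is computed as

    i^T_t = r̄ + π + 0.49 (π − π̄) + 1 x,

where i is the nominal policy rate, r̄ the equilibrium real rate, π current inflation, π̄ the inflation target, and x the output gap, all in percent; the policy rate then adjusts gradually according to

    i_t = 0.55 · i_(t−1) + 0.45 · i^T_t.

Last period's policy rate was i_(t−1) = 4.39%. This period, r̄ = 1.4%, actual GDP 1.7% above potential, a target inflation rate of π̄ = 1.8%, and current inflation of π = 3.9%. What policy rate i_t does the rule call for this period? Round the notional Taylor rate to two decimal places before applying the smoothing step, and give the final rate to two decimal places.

6.03%

Output 1.7% above potential → x = 1.7.
i^T_t = 1.4 + 3.9 + 0.49 × (3.9 − 1.8) + 1 × 1.7
   = 1.4 + 3.9 + 1.029 + 1.7 = 8.03
i_t = 0.55 × 4.39 + 0.45 × 8.03 = 2.4145 + 3.6135 = 6.03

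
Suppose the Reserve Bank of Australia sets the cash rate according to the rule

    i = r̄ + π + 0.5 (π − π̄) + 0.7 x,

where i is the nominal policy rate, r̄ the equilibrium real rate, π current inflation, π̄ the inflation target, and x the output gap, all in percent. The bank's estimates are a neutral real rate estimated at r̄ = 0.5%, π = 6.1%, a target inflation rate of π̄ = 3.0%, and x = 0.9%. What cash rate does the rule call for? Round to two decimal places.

i = 0.5 + 6.1 + 0.5 × (6.1 − 3.0) + 0.7 × 0.9
   = 0.5 + 6.1 + 1.55 + 0.63 = 8.78

8.78%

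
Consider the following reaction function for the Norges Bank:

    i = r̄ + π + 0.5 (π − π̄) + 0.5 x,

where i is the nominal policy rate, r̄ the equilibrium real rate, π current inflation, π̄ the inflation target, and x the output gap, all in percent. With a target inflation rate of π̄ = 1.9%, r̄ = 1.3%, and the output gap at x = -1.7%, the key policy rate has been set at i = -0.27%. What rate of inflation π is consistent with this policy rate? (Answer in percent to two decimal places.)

Collecting π: i = r̄ + (1 + 0.5) π − 0.5 π̄ + 0.5 x
1.5 π = -0.27 − 1.3 + 0.5 × 1.9 − 0.5 × (-1.7) = 0.23
π = 0.23 / 1.5 = 0.15

0.15%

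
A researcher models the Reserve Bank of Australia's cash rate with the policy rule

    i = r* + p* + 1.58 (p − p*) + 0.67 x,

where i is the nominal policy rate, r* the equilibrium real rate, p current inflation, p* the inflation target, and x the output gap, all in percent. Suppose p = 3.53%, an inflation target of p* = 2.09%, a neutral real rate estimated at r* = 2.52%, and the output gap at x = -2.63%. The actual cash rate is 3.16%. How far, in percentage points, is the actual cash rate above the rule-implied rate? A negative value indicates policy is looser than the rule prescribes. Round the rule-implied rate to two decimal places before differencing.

i = 2.52 + 2.09 + 1.58 × (3.53 − 2.09) + 0.67 × (-2.63)
   = 2.52 + 2.09 + 2.2752 − 1.7621 = 5.12
Deviation = 3.16 − 5.12 = -1.96 pp.

-1.96 pp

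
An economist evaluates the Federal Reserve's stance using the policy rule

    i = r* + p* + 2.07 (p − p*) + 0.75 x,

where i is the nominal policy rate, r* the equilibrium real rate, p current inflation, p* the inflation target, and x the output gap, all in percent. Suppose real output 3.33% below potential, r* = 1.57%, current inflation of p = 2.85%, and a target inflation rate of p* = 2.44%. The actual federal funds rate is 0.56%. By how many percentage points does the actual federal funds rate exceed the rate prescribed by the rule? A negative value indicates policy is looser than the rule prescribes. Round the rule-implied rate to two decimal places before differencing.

-1.80 pp

Output 3.33% below potential → x = -3.33.
i = 1.57 + 2.44 + 2.07 × (2.85 − 2.44) + 0.75 × (-3.33)
   = 1.57 + 2.44 + 0.8487 − 2.4975 = 2.36
Deviation = 0.56 − 2.36 = -1.80 pp.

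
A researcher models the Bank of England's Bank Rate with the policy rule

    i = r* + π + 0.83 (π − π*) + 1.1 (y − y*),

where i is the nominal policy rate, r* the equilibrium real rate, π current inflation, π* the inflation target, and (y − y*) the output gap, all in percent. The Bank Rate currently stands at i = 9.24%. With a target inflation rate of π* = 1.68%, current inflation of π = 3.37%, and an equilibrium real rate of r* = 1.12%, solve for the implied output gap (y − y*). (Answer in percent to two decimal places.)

3.04%

1.1 (y − y*) = 9.24 − 1.12 − 3.37 − 0.83 × (3.37 − 1.68) = 3.3473
(y − y*) = 3.3473 / 1.1 = 3.04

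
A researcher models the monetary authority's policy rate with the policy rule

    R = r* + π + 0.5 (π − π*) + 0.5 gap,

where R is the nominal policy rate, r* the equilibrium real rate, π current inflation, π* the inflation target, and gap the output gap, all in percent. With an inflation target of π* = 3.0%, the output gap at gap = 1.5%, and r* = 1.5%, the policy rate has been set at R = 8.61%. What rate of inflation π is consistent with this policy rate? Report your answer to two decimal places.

Collecting π: R = r* + (1 + 0.5) π − 0.5 π* + 0.5 gap
1.5 π = 8.61 − 1.5 + 0.5 × 3.0 − 0.5 × 1.5 = 7.86
π = 7.86 / 1.5 = 5.24

5.24%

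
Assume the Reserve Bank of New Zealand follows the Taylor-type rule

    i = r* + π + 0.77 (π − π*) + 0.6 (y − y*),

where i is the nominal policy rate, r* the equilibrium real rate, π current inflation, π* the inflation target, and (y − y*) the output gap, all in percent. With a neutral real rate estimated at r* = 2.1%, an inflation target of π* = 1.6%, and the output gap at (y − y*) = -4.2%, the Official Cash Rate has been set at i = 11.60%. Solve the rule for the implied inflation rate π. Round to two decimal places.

7.49%

Collecting π: i = r* + (1 + 0.77) π − 0.77 π* + 0.6 (y − y*)
1.77 π = 11.60 − 2.1 + 0.77 × 1.6 − 0.6 × (-4.2) = 13.252
π = 13.252 / 1.77 = 7.49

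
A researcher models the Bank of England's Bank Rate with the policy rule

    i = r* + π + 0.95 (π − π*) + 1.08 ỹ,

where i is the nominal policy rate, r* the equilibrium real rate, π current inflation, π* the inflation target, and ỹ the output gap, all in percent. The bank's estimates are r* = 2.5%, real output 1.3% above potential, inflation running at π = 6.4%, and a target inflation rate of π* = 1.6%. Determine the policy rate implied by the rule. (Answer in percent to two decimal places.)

14.86%

Output 1.3% above potential → ỹ = 1.3.
i = 2.5 + 6.4 + 0.95 × (6.4 − 1.6) + 1.08 × 1.3
   = 2.5 + 6.4 + 4.56 + 1.404 = 14.86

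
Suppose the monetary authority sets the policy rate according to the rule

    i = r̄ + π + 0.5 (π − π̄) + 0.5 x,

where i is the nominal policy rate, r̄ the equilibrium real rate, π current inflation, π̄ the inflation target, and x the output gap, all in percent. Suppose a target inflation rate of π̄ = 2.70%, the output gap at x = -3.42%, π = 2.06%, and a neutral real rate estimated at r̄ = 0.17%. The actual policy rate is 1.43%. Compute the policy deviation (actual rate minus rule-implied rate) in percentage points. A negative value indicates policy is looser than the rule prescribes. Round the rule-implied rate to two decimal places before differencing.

i = 0.17 + 2.06 + 0.5 × (2.06 − 2.70) + 0.5 × (-3.42)
   = 0.17 + 2.06 − 0.32 − 1.71 = 0.20
Deviation = 1.43 − 0.20 = 1.23 pp.

1.23 pp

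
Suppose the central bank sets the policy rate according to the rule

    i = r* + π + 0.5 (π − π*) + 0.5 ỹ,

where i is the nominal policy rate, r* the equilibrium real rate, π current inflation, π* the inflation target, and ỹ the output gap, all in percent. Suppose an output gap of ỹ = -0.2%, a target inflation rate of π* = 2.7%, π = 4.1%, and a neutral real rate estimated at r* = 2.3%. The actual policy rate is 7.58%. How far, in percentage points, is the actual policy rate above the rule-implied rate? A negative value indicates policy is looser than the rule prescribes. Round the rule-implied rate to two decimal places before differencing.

0.58 pp

i = 2.3 + 4.1 + 0.5 × (4.1 − 2.7) + 0.5 × (-0.2)
   = 2.3 + 4.1 + 0.7 − 0.1 = 7.00
Deviation = 7.58 − 7.00 = 0.58 pp.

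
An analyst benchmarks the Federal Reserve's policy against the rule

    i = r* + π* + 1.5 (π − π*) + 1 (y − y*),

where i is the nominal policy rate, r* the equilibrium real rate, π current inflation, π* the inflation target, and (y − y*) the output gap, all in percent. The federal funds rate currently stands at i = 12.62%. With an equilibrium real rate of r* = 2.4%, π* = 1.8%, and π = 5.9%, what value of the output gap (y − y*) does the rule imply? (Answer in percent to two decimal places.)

1 (y − y*) = 12.62 − 2.4 − 1.8 − 1.5 × (5.9 − 1.8) = 2.27
(y − y*) = 2.27 / 1 = 2.27

2.27%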